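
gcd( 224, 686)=14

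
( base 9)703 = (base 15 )280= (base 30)J0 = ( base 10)570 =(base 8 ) 1072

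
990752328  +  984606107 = 1975358435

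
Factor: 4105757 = 701^1 * 5857^1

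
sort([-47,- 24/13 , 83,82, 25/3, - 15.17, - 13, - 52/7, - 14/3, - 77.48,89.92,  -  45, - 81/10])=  [ - 77.48, - 47, - 45, - 15.17 , - 13, - 81/10, - 52/7, - 14/3, - 24/13,25/3,82,  83,89.92]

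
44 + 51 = 95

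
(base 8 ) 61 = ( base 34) 1f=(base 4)301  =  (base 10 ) 49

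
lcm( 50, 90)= 450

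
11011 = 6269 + 4742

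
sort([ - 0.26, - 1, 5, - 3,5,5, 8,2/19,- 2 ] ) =[ - 3, - 2, - 1, - 0.26, 2/19,5, 5,5 , 8 ] 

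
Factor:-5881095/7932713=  - 3^2*5^1*  11^1*  109^2*113^(-1 ) * 70201^( - 1 ) 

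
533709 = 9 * 59301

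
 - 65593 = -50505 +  - 15088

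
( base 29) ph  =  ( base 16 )2e6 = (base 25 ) 14h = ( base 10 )742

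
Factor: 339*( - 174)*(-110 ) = 2^2*3^2 * 5^1*11^1*29^1 * 113^1 = 6488460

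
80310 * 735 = 59027850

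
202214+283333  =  485547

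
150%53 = 44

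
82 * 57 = 4674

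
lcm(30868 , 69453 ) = 277812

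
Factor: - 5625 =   -  3^2 * 5^4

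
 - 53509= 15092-68601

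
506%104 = 90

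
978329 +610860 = 1589189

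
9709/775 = 9709/775 = 12.53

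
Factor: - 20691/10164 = -2^( - 2)*3^1*7^ ( - 1 ) * 19^1  =  -57/28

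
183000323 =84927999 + 98072324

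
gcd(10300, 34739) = 1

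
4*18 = 72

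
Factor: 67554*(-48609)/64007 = - 2^1*3^7*11^1*139^1*491^1*64007^( - 1 ) = - 3283732386/64007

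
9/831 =3/277 = 0.01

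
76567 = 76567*1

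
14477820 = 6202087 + 8275733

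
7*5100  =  35700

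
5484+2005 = 7489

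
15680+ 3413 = 19093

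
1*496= 496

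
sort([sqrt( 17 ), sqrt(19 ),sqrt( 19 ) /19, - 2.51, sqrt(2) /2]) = [ - 2.51,sqrt(19 ) /19, sqrt( 2 )/2,  sqrt( 17),sqrt( 19)]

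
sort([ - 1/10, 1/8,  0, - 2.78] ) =[ - 2.78, - 1/10,0, 1/8 ]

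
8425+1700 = 10125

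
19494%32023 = 19494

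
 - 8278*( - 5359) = 44361802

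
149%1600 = 149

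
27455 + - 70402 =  - 42947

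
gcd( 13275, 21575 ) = 25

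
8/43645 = 8/43645 = 0.00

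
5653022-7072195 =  - 1419173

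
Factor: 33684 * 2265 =2^2*3^2 * 5^1*7^1*151^1*401^1 = 76294260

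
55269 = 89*621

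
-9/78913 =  - 1+78904/78913 =- 0.00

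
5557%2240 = 1077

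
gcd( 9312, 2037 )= 291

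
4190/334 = 12 + 91/167 = 12.54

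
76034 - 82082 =-6048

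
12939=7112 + 5827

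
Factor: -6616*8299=-54906184=- 2^3*43^1*193^1*827^1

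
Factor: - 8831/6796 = - 2^( - 2 )*1699^( - 1)*8831^1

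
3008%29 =21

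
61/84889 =61/84889 = 0.00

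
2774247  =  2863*969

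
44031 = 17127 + 26904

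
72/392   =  9/49 = 0.18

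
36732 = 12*3061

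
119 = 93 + 26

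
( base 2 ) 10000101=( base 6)341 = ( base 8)205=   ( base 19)70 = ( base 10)133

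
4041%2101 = 1940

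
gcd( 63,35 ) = 7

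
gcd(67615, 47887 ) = 1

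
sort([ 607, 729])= [607,729 ] 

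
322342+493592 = 815934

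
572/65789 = 572/65789=0.01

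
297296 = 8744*34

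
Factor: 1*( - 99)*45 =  - 3^4*5^1 *11^1 = -4455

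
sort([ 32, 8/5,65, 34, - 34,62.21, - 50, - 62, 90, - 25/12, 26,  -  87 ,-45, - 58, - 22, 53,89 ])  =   [ - 87, - 62, - 58, - 50,-45,-34, - 22, -25/12, 8/5, 26,32 , 34,53, 62.21, 65, 89,  90 ]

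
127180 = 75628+51552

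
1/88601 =1/88601 = 0.00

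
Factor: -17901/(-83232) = 117/544 = 2^(  -  5)*3^2 *13^1 *17^ ( - 1)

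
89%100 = 89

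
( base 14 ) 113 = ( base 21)a3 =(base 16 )d5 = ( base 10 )213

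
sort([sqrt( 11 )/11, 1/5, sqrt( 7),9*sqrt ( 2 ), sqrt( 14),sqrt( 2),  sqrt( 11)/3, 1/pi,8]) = [1/5,sqrt( 11)/11,1/pi,  sqrt( 11) /3,sqrt( 2), sqrt ( 7),sqrt( 14),  8,9* sqrt (2)]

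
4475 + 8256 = 12731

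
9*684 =6156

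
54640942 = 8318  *6569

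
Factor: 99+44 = 11^1*13^1 = 143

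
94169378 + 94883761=189053139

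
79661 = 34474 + 45187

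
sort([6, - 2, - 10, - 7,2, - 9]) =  [ - 10,-9,-7, - 2,  2,6] 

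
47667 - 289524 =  - 241857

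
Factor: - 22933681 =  - 22933681^1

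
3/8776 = 3/8776 = 0.00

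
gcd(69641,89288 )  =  1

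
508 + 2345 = 2853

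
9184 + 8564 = 17748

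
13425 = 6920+6505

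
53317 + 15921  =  69238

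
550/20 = 27+1/2 = 27.50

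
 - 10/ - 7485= 2/1497 = 0.00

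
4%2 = 0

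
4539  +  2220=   6759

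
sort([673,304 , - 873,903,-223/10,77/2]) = [ - 873, - 223/10,77/2,  304,673,903]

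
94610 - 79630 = 14980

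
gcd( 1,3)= 1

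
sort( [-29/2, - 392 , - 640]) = [  -  640, - 392, - 29/2]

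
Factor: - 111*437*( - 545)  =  3^1*5^1*19^1 * 23^1*37^1*109^1 = 26436315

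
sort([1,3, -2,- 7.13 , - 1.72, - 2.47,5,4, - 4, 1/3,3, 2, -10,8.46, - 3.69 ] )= [-10 ,  -  7.13 ,-4, - 3.69, - 2.47 , - 2,-1.72, 1/3, 1,2,3,3,4,5,  8.46]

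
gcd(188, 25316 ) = 4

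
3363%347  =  240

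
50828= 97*524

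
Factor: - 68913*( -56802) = 2^1 *3^3*13^1 * 19^1* 31^1*  9467^1 = 3914396226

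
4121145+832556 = 4953701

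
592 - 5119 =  - 4527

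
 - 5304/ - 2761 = 5304/2761 = 1.92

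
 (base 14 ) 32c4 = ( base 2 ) 10001001011100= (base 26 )d08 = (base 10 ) 8796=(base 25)E1L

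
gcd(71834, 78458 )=2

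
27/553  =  27/553=0.05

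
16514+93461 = 109975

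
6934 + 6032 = 12966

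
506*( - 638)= -322828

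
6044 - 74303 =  - 68259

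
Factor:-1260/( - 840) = 2^(-1 ) * 3^1 = 3/2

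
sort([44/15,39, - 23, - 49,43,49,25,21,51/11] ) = [ - 49, - 23,44/15,  51/11,21,25,39, 43,49]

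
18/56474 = 9/28237  =  0.00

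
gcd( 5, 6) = 1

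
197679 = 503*393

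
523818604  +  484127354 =1007945958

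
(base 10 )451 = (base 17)199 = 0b111000011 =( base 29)FG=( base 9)551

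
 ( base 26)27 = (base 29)21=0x3B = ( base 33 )1q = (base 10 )59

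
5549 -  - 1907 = 7456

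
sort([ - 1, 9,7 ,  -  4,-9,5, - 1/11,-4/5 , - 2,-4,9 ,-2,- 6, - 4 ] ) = [-9, - 6, - 4,-4, - 4,-2,-2, - 1, - 4/5,-1/11,5,  7,9, 9 ]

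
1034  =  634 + 400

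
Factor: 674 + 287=31^2 = 961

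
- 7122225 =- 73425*97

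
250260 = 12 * 20855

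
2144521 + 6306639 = 8451160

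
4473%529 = 241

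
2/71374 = 1/35687 = 0.00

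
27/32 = 27/32 = 0.84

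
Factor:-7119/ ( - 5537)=9/7 = 3^2*7^(-1 ) 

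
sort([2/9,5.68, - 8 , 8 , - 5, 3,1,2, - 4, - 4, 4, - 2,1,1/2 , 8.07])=[ - 8, - 5 , - 4 , - 4, - 2, 2/9, 1/2,  1,  1 , 2,3,4,5.68,8,8.07]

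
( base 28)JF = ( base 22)12j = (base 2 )1000100011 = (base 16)223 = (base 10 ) 547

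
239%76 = 11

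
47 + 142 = 189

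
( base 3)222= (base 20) 16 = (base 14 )1c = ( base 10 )26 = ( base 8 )32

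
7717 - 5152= 2565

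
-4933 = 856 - 5789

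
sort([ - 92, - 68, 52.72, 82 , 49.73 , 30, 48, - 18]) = [ - 92, - 68, - 18, 30 , 48,49.73,52.72, 82]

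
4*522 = 2088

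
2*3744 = 7488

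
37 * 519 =19203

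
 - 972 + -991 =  - 1963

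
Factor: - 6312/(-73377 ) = 2^3*3^( - 1)*31^( - 1) = 8/93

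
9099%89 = 21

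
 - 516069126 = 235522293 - 751591419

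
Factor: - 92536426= - 2^1*31^1*41^1*59^1*617^1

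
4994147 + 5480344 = 10474491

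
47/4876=47/4876 = 0.01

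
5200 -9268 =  - 4068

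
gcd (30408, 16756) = 4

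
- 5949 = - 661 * 9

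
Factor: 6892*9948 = 68561616= 2^4*3^1 * 829^1*1723^1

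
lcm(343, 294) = 2058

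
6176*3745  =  23129120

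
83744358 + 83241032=166985390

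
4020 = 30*134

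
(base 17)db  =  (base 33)71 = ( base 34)6s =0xe8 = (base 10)232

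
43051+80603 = 123654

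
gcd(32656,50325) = 1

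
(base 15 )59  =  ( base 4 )1110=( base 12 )70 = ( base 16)54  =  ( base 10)84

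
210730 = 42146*5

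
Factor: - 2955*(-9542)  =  2^1*3^1*5^1*13^1*197^1*367^1 = 28196610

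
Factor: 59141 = 59141^1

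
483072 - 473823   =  9249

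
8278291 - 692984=7585307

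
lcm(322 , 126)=2898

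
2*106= 212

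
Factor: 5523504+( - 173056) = 2^4*334403^1 =5350448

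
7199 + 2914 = 10113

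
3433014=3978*863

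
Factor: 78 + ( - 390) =  -  2^3*3^1 * 13^1 = - 312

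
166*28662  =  4757892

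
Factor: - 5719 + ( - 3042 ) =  - 8761 = - 8761^1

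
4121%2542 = 1579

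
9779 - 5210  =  4569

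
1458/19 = 1458/19 = 76.74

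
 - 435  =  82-517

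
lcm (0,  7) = 0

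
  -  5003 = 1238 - 6241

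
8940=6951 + 1989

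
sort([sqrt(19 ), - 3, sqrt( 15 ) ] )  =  [ -3,sqrt( 15), sqrt( 19)] 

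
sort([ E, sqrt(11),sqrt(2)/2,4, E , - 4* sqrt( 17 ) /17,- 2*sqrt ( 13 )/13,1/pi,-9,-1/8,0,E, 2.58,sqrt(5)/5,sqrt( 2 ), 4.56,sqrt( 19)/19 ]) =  [-9,-4 * sqrt( 17)/17, - 2 * sqrt(13)/13,-1/8,0, sqrt(19 ) /19,  1/pi, sqrt( 5)/5, sqrt( 2 ) /2  ,  sqrt(2 ), 2.58, E,  E,E, sqrt(11 ),  4,4.56 ] 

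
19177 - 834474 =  - 815297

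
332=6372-6040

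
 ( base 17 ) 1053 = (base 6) 35053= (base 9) 6766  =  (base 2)1001110001001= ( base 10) 5001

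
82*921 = 75522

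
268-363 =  - 95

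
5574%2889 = 2685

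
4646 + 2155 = 6801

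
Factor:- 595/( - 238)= 2^(  -  1)*5^1 = 5/2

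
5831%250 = 81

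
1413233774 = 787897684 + 625336090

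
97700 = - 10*( - 9770)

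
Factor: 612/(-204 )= - 3  =  -  3^1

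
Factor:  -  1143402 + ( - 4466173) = - 5^2 * 17^1*67^1  *  197^1= - 5609575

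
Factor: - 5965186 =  - 2^1 * 2982593^1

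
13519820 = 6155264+7364556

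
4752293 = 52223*91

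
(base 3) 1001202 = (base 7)2156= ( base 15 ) 36b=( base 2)1100001000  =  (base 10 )776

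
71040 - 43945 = 27095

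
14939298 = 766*19503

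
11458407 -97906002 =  - 86447595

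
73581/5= 73581/5 = 14716.20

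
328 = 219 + 109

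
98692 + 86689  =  185381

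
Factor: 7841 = 7841^1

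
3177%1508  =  161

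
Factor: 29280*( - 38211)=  -2^5*3^2*5^1* 47^1*61^1*271^1 = -  1118818080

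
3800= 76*50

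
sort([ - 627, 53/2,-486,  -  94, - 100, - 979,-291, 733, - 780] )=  [ - 979, - 780, - 627, - 486, - 291, - 100, - 94,53/2, 733]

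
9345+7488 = 16833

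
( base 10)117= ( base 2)1110101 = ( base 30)3r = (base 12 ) 99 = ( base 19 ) 63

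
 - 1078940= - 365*2956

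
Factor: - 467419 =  - 19^1*73^1 * 337^1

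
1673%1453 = 220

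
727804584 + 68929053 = 796733637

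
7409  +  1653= 9062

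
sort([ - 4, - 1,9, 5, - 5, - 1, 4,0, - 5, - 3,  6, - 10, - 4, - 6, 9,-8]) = [-10, - 8, - 6, - 5, - 5, - 4 ,- 4,-3, - 1 , - 1,0,4,5,  6, 9, 9 ] 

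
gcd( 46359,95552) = 1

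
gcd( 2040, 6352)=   8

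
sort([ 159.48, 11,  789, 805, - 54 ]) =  [-54,  11,  159.48, 789, 805]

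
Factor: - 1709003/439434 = -2^( - 1)*3^(-2)*41^1*73^1*571^1*24413^ ( - 1)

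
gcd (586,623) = 1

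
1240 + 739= 1979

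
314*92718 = 29113452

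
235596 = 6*39266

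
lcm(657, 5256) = 5256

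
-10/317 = -1 + 307/317 =-  0.03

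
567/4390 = 567/4390 = 0.13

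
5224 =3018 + 2206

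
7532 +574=8106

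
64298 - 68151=-3853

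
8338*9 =75042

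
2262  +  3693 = 5955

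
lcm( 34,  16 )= 272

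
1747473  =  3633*481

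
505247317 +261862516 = 767109833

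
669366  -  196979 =472387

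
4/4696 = 1/1174 = 0.00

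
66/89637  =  22/29879=0.00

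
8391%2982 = 2427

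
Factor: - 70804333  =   - 101^1 * 701033^1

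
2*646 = 1292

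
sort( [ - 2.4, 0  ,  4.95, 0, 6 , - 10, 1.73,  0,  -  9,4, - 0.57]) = [ - 10, - 9, - 2.4, - 0.57,  0, 0, 0, 1.73, 4, 4.95, 6]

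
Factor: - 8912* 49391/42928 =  - 557^1*2683^( - 1 )*  49391^1 = - 27510787/2683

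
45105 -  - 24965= 70070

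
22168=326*68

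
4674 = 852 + 3822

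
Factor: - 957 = -3^1 * 11^1 * 29^1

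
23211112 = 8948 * 2594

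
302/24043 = 302/24043 = 0.01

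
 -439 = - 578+139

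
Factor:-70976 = - 2^6*1109^1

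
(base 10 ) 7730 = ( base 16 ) 1e32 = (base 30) 8hk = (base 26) bb8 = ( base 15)2455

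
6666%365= 96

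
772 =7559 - 6787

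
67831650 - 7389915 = 60441735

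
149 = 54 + 95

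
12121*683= 8278643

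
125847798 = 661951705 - 536103907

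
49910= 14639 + 35271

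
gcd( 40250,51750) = 5750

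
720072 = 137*5256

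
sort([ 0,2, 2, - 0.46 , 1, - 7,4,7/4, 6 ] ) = [ - 7, - 0.46, 0,  1,7/4,2,2, 4,6]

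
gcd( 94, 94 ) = 94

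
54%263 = 54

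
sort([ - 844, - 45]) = [ - 844,- 45]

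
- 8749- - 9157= 408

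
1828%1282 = 546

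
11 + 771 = 782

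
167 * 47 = 7849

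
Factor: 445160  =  2^3*5^1*31^1*359^1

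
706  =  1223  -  517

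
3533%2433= 1100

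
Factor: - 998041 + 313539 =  -2^1*7^1 * 13^1* 3761^1 = - 684502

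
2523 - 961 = 1562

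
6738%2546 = 1646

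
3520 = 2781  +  739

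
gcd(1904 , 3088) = 16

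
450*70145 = 31565250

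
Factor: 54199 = 83^1 *653^1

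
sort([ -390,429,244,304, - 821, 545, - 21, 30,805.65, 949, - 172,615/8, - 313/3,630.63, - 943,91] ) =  [ - 943, - 821, - 390, - 172, - 313/3, - 21, 30,615/8,91, 244,304, 429,545,630.63, 805.65,  949]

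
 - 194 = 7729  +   - 7923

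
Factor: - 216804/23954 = -534/59=-2^1 * 3^1 * 59^(- 1)*89^1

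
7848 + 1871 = 9719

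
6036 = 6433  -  397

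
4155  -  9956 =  - 5801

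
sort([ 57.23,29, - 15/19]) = [- 15/19,  29,57.23]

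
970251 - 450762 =519489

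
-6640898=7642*( -869 )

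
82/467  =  82/467 = 0.18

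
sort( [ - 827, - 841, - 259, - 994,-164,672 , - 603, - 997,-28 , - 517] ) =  [ - 997, - 994,-841, - 827, - 603, - 517, - 259, - 164  , -28, 672]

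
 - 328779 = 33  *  ( -9963)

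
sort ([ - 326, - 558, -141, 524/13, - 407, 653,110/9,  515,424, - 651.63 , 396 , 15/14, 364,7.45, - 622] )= [ - 651.63,-622, -558, - 407, - 326,- 141,15/14, 7.45,  110/9 , 524/13 , 364, 396,  424,515, 653 ] 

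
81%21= 18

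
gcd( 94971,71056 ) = 1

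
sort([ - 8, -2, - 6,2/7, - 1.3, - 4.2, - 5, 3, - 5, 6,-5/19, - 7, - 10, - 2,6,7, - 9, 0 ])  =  [ - 10, - 9, - 8, - 7 , - 6, - 5, - 5,-4.2,-2, - 2, - 1.3, - 5/19, 0, 2/7, 3,6,6,7]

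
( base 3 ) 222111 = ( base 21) 1D1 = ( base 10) 715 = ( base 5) 10330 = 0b1011001011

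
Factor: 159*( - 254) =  - 2^1 * 3^1*53^1* 127^1 = - 40386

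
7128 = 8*891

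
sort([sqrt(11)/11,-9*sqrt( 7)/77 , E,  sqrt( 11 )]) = [ - 9*sqrt( 7 ) /77,sqrt(11)/11,E,  sqrt( 11) ]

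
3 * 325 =975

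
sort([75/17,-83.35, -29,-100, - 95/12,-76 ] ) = [ - 100, - 83.35, - 76, - 29,-95/12, 75/17]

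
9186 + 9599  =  18785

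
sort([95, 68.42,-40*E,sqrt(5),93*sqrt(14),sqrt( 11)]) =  [ - 40* E, sqrt (5 ), sqrt( 11 ) , 68.42,  95, 93 * sqrt( 14 )]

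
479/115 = 4 + 19/115 = 4.17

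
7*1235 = 8645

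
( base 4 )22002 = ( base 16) 282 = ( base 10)642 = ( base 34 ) iu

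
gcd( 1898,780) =26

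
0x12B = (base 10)299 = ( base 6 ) 1215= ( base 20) EJ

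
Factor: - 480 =  -  2^5*3^1*5^1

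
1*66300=66300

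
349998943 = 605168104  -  255169161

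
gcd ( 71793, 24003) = 27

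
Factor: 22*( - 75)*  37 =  - 2^1 *3^1*5^2*11^1*37^1 =- 61050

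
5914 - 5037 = 877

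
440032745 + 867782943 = 1307815688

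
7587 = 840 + 6747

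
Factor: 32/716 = 8/179  =  2^3*  179^( - 1)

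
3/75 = 1/25 = 0.04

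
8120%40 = 0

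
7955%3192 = 1571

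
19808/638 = 9904/319 = 31.05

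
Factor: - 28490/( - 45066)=55/87 = 3^( - 1)*5^1 * 11^1*29^( - 1 )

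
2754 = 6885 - 4131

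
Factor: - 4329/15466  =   - 2^(-1 ) * 3^2*11^(-1 )*13^1 * 19^(-1 ) = -117/418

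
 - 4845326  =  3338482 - 8183808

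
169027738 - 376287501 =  -207259763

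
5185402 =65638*79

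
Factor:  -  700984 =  - 2^3*87623^1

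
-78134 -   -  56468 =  - 21666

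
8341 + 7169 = 15510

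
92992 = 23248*4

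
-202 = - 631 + 429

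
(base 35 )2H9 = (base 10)3054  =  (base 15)D89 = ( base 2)101111101110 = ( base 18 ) 97c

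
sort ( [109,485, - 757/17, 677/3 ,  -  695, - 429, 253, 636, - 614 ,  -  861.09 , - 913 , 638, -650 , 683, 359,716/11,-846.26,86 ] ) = [ - 913, - 861.09, - 846.26, - 695,-650,-614, - 429,-757/17,716/11,86,  109 , 677/3, 253, 359, 485, 636 , 638, 683]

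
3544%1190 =1164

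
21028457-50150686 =-29122229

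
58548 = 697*84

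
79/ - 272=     -  1 + 193/272 = -0.29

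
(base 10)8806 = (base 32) 8J6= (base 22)I46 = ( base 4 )2021212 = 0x2266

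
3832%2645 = 1187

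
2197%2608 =2197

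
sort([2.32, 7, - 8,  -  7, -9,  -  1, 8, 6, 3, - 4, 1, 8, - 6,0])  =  [ - 9,  -  8, - 7, - 6 , - 4, - 1, 0, 1,2.32, 3,  6, 7,8, 8]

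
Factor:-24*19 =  - 456= - 2^3*3^1*19^1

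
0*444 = 0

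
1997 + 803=2800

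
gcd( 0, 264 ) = 264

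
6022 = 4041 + 1981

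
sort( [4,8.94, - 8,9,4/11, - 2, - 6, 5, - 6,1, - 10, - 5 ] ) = [ - 10, - 8, - 6,-6, -5, - 2, 4/11,1, 4, 5, 8.94, 9] 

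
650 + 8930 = 9580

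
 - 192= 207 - 399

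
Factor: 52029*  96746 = 2^1*3^3*13^1*41^1*47^1*61^2= 5033597634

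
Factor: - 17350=  -  2^1 * 5^2  *347^1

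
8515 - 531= 7984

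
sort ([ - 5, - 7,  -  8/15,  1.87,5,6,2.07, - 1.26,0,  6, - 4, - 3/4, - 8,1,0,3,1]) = [ - 8, - 7, - 5, - 4, - 1.26,-3/4,  -  8/15,0 , 0,1, 1,1.87,2.07,3, 5, 6, 6] 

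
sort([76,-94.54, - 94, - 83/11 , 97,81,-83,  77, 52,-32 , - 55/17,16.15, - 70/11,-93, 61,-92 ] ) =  [ - 94.54,-94, - 93,-92,-83, - 32,-83/11, - 70/11 ,-55/17,16.15 , 52,  61,76,77 , 81,97 ]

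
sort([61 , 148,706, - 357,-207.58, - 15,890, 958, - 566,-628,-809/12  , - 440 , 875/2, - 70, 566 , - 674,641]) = [ - 674, - 628, - 566,-440,-357,-207.58,- 70,  -  809/12 ,-15, 61,  148, 875/2,  566,  641, 706,890,958] 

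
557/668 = 557/668 = 0.83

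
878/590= 1 + 144/295 =1.49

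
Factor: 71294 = 2^1 * 43^1*829^1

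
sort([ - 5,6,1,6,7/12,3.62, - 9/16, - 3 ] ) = [ - 5,  -  3, - 9/16,  7/12,  1,3.62, 6,6 ]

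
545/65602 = 545/65602 = 0.01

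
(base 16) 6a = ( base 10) 106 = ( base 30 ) 3G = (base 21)51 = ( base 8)152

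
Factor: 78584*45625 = 2^3*5^4*11^1*19^1*47^1*73^1 = 3585395000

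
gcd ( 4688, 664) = 8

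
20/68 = 5/17 = 0.29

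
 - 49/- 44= 49/44 =1.11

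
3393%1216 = 961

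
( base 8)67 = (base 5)210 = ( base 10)55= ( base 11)50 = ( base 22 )2B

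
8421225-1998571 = 6422654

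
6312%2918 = 476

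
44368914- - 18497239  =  62866153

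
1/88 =1/88 = 0.01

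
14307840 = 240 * 59616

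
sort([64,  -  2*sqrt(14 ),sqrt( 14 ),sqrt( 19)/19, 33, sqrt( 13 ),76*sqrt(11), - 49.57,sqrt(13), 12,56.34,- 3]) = [ - 49.57, - 2*sqrt(14 ), - 3 , sqrt(19) /19, sqrt(13),sqrt(13 ),sqrt(14 ),12, 33,56.34,64,76*sqrt( 11 ) ]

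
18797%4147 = 2209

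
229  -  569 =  - 340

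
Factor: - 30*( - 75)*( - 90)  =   - 202500 = -2^2*3^4*5^4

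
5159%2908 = 2251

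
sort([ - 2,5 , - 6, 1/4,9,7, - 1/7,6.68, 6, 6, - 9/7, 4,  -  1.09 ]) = [ - 6, - 2, - 9/7, - 1.09, - 1/7, 1/4,4 , 5,  6,6 , 6.68,7,9 ]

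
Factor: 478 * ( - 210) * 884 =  - 88735920 = - 2^4*3^1*5^1*7^1*13^1*17^1 * 239^1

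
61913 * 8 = 495304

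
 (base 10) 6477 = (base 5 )201402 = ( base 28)879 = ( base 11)4959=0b1100101001101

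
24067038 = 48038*501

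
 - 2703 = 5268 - 7971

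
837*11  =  9207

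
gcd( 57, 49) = 1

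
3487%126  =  85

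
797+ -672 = 125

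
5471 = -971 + 6442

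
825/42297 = 275/14099  =  0.02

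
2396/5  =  2396/5= 479.20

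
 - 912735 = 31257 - 943992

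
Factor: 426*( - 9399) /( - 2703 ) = 2^1  *  3^1*13^1*17^(  -  1 )*53^ ( - 1)*71^1* 241^1  =  1334658/901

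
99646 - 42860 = 56786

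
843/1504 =843/1504 = 0.56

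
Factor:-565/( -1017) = 5/9 = 3^( - 2 )*5^1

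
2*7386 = 14772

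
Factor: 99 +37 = 2^3*17^1  =  136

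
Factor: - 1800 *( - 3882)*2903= 2^4*3^3*5^2*647^1 * 2903^1 = 20285002800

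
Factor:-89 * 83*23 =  - 23^1*83^1*89^1 = - 169901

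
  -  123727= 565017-688744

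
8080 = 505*16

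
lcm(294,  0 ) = 0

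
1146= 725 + 421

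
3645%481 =278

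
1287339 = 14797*87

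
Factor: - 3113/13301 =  - 11/47 = -11^1 *47^ ( - 1) 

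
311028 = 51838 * 6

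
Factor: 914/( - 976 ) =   -  457/488= - 2^ ( - 3) * 61^(-1) * 457^1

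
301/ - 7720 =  - 1 + 7419/7720 = -0.04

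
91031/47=1936 + 39/47 = 1936.83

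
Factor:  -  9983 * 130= -1297790=- 2^1*5^1*13^1*67^1*149^1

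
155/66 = 2 + 23/66= 2.35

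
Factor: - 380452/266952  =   - 419/294= - 2^( - 1)*3^( - 1)*7^( -2)*419^1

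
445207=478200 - 32993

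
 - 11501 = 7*( - 1643)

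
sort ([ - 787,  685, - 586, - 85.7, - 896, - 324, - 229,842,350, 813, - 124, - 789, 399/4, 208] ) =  [ - 896  , - 789, - 787, - 586,-324, - 229, - 124 , - 85.7, 399/4,208, 350, 685,813, 842 ]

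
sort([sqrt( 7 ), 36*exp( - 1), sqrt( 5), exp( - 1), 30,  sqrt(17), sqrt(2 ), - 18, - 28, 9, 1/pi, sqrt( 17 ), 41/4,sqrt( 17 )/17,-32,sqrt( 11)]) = [ - 32,  -  28, -18, sqrt( 17) /17, 1/pi, exp ( - 1 ),sqrt( 2),sqrt(5 ) , sqrt( 7 ), sqrt( 11 ),sqrt(17), sqrt( 17), 9, 41/4, 36*exp( - 1),  30] 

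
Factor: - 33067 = - 43^1*769^1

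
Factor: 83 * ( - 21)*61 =- 106323 = -3^1*7^1*61^1*83^1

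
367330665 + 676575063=1043905728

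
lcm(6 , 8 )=24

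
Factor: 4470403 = 7^1*638629^1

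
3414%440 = 334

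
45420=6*7570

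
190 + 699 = 889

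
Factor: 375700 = 2^2 * 5^2*13^1*17^2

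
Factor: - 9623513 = - 17^1*566089^1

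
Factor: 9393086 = 2^1 * 509^1 *9227^1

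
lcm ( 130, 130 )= 130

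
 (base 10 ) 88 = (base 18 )4G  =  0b1011000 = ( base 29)31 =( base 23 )3j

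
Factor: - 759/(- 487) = 3^1*11^1 * 23^1* 487^( - 1)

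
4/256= 1/64 = 0.02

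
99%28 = 15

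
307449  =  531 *579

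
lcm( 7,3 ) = 21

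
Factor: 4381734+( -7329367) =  - 13^1*226741^1  =  - 2947633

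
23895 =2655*9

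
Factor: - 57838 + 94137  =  36299^1 = 36299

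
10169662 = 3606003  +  6563659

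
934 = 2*467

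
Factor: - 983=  - 983^1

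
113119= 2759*41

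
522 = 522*1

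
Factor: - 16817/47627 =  -67^1*97^( - 1)*251^1*491^( - 1)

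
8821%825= 571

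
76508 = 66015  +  10493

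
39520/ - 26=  - 1520 + 0/1 = - 1520.00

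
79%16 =15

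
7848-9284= - 1436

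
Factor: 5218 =2^1*2609^1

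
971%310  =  41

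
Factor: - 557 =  - 557^1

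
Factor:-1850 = -2^1*5^2*37^1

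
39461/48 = 822 + 5/48=822.10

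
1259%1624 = 1259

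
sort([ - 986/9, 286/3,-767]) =[ - 767,-986/9,286/3]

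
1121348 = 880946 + 240402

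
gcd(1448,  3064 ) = 8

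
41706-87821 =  - 46115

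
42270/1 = 42270 =42270.00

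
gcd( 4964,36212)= 4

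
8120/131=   61 + 129/131 = 61.98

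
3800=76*50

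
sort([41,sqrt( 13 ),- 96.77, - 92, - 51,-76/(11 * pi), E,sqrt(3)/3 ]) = [ - 96.77,  -  92,-51, - 76/(11*pi),  sqrt( 3 )/3, E,sqrt( 13 ), 41] 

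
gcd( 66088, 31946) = 2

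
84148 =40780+43368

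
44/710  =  22/355 =0.06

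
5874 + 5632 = 11506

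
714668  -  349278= 365390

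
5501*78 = 429078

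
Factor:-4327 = - 4327^1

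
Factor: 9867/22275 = 3^( - 3 )*5^( - 2 )*13^1*23^1 = 299/675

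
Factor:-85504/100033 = -2^9 *599^( - 1)  =  - 512/599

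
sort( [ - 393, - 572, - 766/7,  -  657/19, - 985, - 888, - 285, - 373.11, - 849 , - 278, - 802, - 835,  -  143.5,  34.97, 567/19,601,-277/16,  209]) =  [-985, - 888, - 849, - 835, -802, - 572, - 393, - 373.11,-285, - 278 ,- 143.5, - 766/7, - 657/19, - 277/16, 567/19 , 34.97,209, 601 ]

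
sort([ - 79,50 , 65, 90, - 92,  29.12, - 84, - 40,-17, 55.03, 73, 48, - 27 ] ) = [ - 92, - 84, - 79, - 40, -27, - 17, 29.12,  48,50,55.03, 65,73, 90]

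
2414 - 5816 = - 3402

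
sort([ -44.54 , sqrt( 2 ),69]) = [  -  44.54, sqrt (2 ) , 69 ]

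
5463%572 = 315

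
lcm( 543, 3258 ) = 3258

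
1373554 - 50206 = 1323348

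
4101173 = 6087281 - 1986108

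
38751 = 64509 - 25758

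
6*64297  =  385782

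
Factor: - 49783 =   -  49783^1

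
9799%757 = 715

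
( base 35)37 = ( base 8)160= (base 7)220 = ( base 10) 112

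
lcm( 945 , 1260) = 3780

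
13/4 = 3 + 1/4 =3.25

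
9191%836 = 831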